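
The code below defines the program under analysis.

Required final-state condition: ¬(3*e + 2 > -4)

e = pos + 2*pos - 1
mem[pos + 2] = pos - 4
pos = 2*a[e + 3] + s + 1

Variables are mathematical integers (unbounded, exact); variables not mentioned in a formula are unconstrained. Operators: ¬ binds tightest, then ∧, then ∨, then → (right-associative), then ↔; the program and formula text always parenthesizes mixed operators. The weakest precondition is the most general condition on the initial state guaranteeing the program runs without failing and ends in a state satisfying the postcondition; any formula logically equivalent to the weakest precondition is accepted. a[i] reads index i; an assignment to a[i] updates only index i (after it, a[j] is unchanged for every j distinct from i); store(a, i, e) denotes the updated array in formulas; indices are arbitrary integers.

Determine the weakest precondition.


Working backward. After the program, the postcondition ¬(3*e + 2 > -4) must hold; in canonical form it is ¬(3*e > -6).
Before pos := 2*a[e + 3] + s + 1: ¬(3*e > -6)
Before mem[pos + 2] := pos - 4: ¬(3*e > -6)
Before e := pos + 2*pos - 1: ¬(9*pos > -3)
Answer: WP = ¬(9*pos > -3)


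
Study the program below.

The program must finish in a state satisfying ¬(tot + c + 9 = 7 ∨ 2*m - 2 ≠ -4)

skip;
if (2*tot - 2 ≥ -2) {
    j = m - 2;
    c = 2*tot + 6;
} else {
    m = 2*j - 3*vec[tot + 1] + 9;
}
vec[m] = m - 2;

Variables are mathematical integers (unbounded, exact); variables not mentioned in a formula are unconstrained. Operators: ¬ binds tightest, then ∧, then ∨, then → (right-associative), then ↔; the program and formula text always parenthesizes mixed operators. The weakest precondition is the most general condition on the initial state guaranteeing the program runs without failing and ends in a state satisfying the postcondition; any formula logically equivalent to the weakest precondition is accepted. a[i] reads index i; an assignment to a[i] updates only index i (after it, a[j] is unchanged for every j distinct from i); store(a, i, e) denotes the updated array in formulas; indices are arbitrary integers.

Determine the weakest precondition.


Working backward. After the program, the postcondition ¬(tot + c + 9 = 7 ∨ 2*m - 2 ≠ -4) must hold; in canonical form it is ¬(c + tot = -2 ∨ 2*m ≠ -2).
Before vec[m] := m - 2: ¬(c + tot = -2 ∨ 2*m ≠ -2)
Then branch requires ¬(3*tot = -8 ∨ 2*m ≠ -2); else branch requires ¬(c + tot = -2 ∨ 4*j ≠ 6*vec[tot + 1] - 20).
Before the if: (2*tot ≥ 0 → (¬(3*tot = -8 ∨ 2*m ≠ -2))) ∧ ((¬(2*tot ≥ 0)) → (¬(c + tot = -2 ∨ 4*j ≠ 6*vec[tot + 1] - 20)))
Before skip: (2*tot ≥ 0 → (¬(3*tot = -8 ∨ 2*m ≠ -2))) ∧ ((¬(2*tot ≥ 0)) → (¬(c + tot = -2 ∨ 4*j ≠ 6*vec[tot + 1] - 20)))
Answer: WP = (2*tot ≥ 0 → (¬(3*tot = -8 ∨ 2*m ≠ -2))) ∧ ((¬(2*tot ≥ 0)) → (¬(c + tot = -2 ∨ 4*j ≠ 6*vec[tot + 1] - 20)))


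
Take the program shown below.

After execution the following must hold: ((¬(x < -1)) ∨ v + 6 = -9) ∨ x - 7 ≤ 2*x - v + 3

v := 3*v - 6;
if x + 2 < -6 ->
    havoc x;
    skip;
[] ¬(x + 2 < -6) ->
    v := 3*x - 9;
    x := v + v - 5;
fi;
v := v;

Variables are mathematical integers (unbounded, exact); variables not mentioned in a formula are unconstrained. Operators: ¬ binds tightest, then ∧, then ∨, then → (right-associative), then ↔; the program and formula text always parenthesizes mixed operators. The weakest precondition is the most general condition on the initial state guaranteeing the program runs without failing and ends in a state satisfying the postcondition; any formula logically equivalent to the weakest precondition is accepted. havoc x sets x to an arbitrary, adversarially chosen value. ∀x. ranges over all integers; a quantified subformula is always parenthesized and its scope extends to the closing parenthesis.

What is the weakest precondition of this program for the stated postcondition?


Working backward. After the program, the postcondition ((¬(x < -1)) ∨ v + 6 = -9) ∨ x - 7 ≤ 2*x - v + 3 must hold; in canonical form it is (¬(x < -1)) ∨ v = -15 ∨ v ≤ x + 10.
Before v := v: (¬(x < -1)) ∨ v = -15 ∨ v ≤ x + 10
Then branch requires ∀x_1. ((¬(x_1 < -1)) ∨ v = -15 ∨ v ≤ x_1 + 10); else branch requires (¬(6*x < 22)) ∨ 3*x = -6 ∨ 3*x ≥ 4.
Before the if: (x < -8 → (∀x_1. ((¬(x_1 < -1)) ∨ v = -15 ∨ v ≤ x_1 + 10))) ∧ ((¬(x < -8)) → ((¬(6*x < 22)) ∨ 3*x = -6 ∨ 3*x ≥ 4))
Before v := 3*v - 6: (x < -8 → (∀x_1. ((¬(x_1 < -1)) ∨ 3*v = -9 ∨ 3*v ≤ x_1 + 16))) ∧ ((¬(x < -8)) → ((¬(6*x < 22)) ∨ 3*x = -6 ∨ 3*x ≥ 4))
Answer: WP = (x < -8 → (∀x_1. ((¬(x_1 < -1)) ∨ 3*v = -9 ∨ 3*v ≤ x_1 + 16))) ∧ ((¬(x < -8)) → ((¬(6*x < 22)) ∨ 3*x = -6 ∨ 3*x ≥ 4))


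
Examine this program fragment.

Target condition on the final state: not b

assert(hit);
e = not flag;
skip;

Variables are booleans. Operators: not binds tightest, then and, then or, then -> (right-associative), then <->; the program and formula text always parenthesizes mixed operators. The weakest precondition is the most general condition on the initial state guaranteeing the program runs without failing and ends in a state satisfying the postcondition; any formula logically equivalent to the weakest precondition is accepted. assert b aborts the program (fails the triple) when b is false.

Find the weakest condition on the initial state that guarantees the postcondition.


Working backward. After the program, not b must hold.
Before skip: not b
Before e := not flag: not b
Before assert hit: hit and (not b)
Answer: WP = hit and (not b)


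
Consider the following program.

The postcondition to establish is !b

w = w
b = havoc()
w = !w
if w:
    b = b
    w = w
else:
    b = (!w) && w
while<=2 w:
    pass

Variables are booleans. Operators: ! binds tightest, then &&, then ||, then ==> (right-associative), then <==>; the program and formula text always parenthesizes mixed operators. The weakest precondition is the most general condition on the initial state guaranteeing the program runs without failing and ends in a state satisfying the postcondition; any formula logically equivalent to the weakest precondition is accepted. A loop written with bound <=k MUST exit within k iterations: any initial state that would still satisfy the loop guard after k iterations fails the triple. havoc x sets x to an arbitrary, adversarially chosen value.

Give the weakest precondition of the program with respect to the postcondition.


Working backward. After the program, !b must hold.
Before the loop (bound <=2), unroll the exhaustion recursion (WP_0 = exit-now case; WP_j = one more guarded iteration, up to j = 2):
  WP_0: (!w) && (!b)
  WP_1: (w ==> ((!w) && (!b))) && ((!w) ==> (!b))
  WP_2: (w ==> ((w ==> ((!w) && (!b))) && ((!w) ==> (!b)))) && ((!w) ==> (!b))
So before the loop: (w ==> ((w ==> ((!w) && (!b))) && ((!w) ==> (!b)))) && ((!w) ==> (!b))
Then branch requires (w ==> ((w ==> ((!w) && (!b))) && ((!w) ==> (!b)))) && ((!w) ==> (!b)); else branch requires w ==> (w ==> (!w)).
Before the if: (w ==> ((w ==> ((w ==> ((!w) && (!b))) && ((!w) ==> (!b)))) && ((!w) ==> (!b)))) && ((!w) ==> (w ==> (w ==> (!w))))
Before w := !w: ((!w) ==> (((!w) ==> (((!w) ==> (w && (!b))) && (w ==> (!b)))) && (w ==> (!b)))) && (w ==> ((!w) ==> ((!w) ==> w)))
Before havoc b: w && (w ==> ((!w) ==> ((!w) ==> w))) && ((!w) ==> ((!w) ==> ((!w) ==> w)))
Before w := w: w && (w ==> ((!w) ==> ((!w) ==> w))) && ((!w) ==> ((!w) ==> ((!w) ==> w)))
Answer: WP = w && (w ==> ((!w) ==> ((!w) ==> w))) && ((!w) ==> ((!w) ==> ((!w) ==> w)))


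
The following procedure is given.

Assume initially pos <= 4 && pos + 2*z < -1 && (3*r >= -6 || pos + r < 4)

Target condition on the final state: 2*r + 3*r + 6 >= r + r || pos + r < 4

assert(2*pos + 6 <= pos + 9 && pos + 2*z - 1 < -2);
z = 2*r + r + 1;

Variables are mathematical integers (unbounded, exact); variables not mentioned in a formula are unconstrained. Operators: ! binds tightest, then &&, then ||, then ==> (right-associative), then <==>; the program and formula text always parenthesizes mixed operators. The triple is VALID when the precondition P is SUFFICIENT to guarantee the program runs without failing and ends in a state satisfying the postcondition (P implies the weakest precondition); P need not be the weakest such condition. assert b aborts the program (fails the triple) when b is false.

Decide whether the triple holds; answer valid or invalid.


Working backward. After the program, the postcondition 2*r + 3*r + 6 >= r + r || pos + r < 4 must hold; in canonical form it is 3*r >= -6 || pos + r < 4.
Before z := 2*r + r + 1: 3*r >= -6 || pos + r < 4
Before assert 2*pos + 6 <= pos + 9 && pos + 2*z - 1 < -2: pos <= 3 && pos + 2*z < -1 && (3*r >= -6 || pos + r < 4)
The weakest precondition is pos <= 3 && pos + 2*z < -1 && (3*r >= -6 || pos + r < 4).
Check whether pos <= 4 && pos + 2*z < -1 && (3*r >= -6 || pos + r < 4) implies it.
Countermodel: at the initial state pos = 4, r = -3, z = -3, the precondition holds but the weakest precondition fails.
Answer: invalid


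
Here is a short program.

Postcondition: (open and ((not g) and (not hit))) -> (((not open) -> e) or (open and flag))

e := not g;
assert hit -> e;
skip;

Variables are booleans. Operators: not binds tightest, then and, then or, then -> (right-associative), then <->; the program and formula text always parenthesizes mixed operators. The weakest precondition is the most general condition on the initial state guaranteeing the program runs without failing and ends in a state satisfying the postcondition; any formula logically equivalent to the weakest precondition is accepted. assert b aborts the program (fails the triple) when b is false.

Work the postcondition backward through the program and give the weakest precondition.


Working backward. After the program, the postcondition (open and ((not g) and (not hit))) -> (((not open) -> e) or (open and flag)) must hold; in canonical form it is (open and (not g) and (not hit)) -> (((not open) -> e) or (open and flag)).
Before skip: (open and (not g) and (not hit)) -> (((not open) -> e) or (open and flag))
Before assert hit -> e: (hit -> e) and ((open and (not g) and (not hit)) -> (((not open) -> e) or (open and flag)))
Before e := not g: (hit -> (not g)) and ((open and (not g) and (not hit)) -> (((not open) -> (not g)) or (open and flag)))
Answer: WP = (hit -> (not g)) and ((open and (not g) and (not hit)) -> (((not open) -> (not g)) or (open and flag)))


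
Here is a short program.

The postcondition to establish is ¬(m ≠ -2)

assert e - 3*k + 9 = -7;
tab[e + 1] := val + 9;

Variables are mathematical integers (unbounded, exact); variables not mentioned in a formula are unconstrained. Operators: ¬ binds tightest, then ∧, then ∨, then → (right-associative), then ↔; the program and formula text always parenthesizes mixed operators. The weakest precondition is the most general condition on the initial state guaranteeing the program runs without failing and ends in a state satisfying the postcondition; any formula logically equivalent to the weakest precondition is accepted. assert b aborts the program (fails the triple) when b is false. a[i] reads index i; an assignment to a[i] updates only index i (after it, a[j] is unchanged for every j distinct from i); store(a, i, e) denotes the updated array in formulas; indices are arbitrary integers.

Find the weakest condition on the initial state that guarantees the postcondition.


Working backward. After the program, ¬(m ≠ -2) must hold.
Before tab[e + 1] := val + 9: ¬(m ≠ -2)
Before assert e - 3*k + 9 = -7: e = 3*k - 16 ∧ (¬(m ≠ -2))
Answer: WP = e = 3*k - 16 ∧ (¬(m ≠ -2))


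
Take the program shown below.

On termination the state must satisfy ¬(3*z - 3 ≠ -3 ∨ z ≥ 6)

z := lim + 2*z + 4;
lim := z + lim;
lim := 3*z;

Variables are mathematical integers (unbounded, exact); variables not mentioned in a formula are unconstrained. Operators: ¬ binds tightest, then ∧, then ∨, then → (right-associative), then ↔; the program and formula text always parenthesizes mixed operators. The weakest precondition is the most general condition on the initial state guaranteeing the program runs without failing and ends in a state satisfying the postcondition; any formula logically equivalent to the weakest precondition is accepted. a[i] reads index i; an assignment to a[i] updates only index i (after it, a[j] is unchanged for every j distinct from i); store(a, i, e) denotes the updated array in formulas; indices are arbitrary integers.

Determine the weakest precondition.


Working backward. After the program, the postcondition ¬(3*z - 3 ≠ -3 ∨ z ≥ 6) must hold; in canonical form it is ¬(3*z ≠ 0 ∨ z ≥ 6).
Before lim := 3*z: ¬(3*z ≠ 0 ∨ z ≥ 6)
Before lim := z + lim: ¬(3*z ≠ 0 ∨ z ≥ 6)
Before z := lim + 2*z + 4: ¬(3*lim + 6*z ≠ -12 ∨ lim + 2*z ≥ 2)
Answer: WP = ¬(3*lim + 6*z ≠ -12 ∨ lim + 2*z ≥ 2)


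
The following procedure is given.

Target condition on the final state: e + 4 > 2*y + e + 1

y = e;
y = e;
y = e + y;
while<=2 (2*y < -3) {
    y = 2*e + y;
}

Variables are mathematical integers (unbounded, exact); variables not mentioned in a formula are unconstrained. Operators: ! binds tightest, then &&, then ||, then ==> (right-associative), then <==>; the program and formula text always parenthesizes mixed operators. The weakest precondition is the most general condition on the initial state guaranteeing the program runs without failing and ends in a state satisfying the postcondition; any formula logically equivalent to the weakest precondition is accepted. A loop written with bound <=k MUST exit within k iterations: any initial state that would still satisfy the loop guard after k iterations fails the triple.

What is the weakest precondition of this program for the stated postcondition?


Working backward. After the program, the postcondition e + 4 > 2*y + e + 1 must hold; in canonical form it is 2*y < 3.
Before the loop (bound <=2), unroll the exhaustion recursion (WP_0 = exit-now case; WP_j = one more guarded iteration, up to j = 2):
  WP_0: (!(2*y < -3)) && 2*y < 3
  WP_1: (2*y < -3 ==> ((!(4*e + 2*y < -3)) && 4*e + 2*y < 3)) && ((!(2*y < -3)) ==> 2*y < 3)
  WP_2: (2*y < -3 ==> ((4*e + 2*y < -3 ==> ((!(8*e + 2*y < -3)) && 8*e + 2*y < 3)) && ((!(4*e + 2*y < -3)) ==> 4*e + 2*y < 3))) && ((!(2*y < -3)) ==> 2*y < 3)
So before the loop: (2*y < -3 ==> ((4*e + 2*y < -3 ==> ((!(8*e + 2*y < -3)) && 8*e + 2*y < 3)) && ((!(4*e + 2*y < -3)) ==> 4*e + 2*y < 3))) && ((!(2*y < -3)) ==> 2*y < 3)
Before y := e + y: (2*e + 2*y < -3 ==> ((6*e + 2*y < -3 ==> ((!(10*e + 2*y < -3)) && 10*e + 2*y < 3)) && ((!(6*e + 2*y < -3)) ==> 6*e + 2*y < 3))) && ((!(2*e + 2*y < -3)) ==> 2*e + 2*y < 3)
Before y := e: (4*e < -3 ==> ((8*e < -3 ==> ((!(12*e < -3)) && 12*e < 3)) && ((!(8*e < -3)) ==> 8*e < 3))) && ((!(4*e < -3)) ==> 4*e < 3)
Before y := e: (4*e < -3 ==> ((8*e < -3 ==> ((!(12*e < -3)) && 12*e < 3)) && ((!(8*e < -3)) ==> 8*e < 3))) && ((!(4*e < -3)) ==> 4*e < 3)
Answer: WP = (4*e < -3 ==> ((8*e < -3 ==> ((!(12*e < -3)) && 12*e < 3)) && ((!(8*e < -3)) ==> 8*e < 3))) && ((!(4*e < -3)) ==> 4*e < 3)


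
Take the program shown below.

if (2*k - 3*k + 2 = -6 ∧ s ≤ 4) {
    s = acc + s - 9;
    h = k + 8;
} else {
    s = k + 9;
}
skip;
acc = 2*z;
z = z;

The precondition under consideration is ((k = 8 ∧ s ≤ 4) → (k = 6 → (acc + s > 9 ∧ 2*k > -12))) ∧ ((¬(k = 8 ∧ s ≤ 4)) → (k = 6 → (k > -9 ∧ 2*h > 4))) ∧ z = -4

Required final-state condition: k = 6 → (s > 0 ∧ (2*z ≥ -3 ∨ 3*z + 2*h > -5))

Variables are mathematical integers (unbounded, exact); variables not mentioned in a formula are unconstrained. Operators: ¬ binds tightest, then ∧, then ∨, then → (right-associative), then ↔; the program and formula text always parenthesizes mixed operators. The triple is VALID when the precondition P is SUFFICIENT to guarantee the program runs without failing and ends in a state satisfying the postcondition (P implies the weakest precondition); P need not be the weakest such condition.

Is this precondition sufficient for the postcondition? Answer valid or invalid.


Working backward. After the program, the postcondition k = 6 → (s > 0 ∧ (2*z ≥ -3 ∨ 3*z + 2*h > -5)) must hold; in canonical form it is k = 6 → (s > 0 ∧ (2*z ≥ -3 ∨ 2*h + 3*z > -5)).
Before z := z: k = 6 → (s > 0 ∧ (2*z ≥ -3 ∨ 2*h + 3*z > -5))
Before acc := 2*z: k = 6 → (s > 0 ∧ (2*z ≥ -3 ∨ 2*h + 3*z > -5))
Before skip: k = 6 → (s > 0 ∧ (2*z ≥ -3 ∨ 2*h + 3*z > -5))
Then branch requires k = 6 → (acc + s > 9 ∧ (2*z ≥ -3 ∨ 2*k + 3*z > -21)); else branch requires k = 6 → (k > -9 ∧ (2*z ≥ -3 ∨ 2*h + 3*z > -5)).
Before the if: ((k = 8 ∧ s ≤ 4) → (k = 6 → (acc + s > 9 ∧ (2*z ≥ -3 ∨ 2*k + 3*z > -21)))) ∧ ((¬(k = 8 ∧ s ≤ 4)) → (k = 6 → (k > -9 ∧ (2*z ≥ -3 ∨ 2*h + 3*z > -5))))
The weakest precondition is ((k = 8 ∧ s ≤ 4) → (k = 6 → (acc + s > 9 ∧ (2*z ≥ -3 ∨ 2*k + 3*z > -21)))) ∧ ((¬(k = 8 ∧ s ≤ 4)) → (k = 6 → (k > -9 ∧ (2*z ≥ -3 ∨ 2*h + 3*z > -5)))).
Check whether ((k = 8 ∧ s ≤ 4) → (k = 6 → (acc + s > 9 ∧ 2*k > -12))) ∧ ((¬(k = 8 ∧ s ≤ 4)) → (k = 6 → (k > -9 ∧ 2*h > 4))) ∧ z = -4 implies it.
Countermodel: at the initial state acc = 0, h = 3, k = 6, s = 0, z = -4, the precondition holds but the weakest precondition fails.
Answer: invalid


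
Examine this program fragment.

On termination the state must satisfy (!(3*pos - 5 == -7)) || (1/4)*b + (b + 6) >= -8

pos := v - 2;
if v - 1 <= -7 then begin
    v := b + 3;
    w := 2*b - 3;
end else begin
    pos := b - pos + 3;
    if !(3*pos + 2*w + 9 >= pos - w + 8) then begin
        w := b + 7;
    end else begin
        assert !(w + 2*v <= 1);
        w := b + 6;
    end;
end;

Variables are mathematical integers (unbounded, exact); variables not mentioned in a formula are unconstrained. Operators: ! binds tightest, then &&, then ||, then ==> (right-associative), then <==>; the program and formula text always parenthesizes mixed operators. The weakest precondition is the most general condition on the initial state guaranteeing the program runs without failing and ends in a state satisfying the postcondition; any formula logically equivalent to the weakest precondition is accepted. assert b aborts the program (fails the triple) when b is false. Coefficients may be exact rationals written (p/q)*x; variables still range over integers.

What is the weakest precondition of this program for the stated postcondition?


Working backward. After the program, the postcondition (!(3*pos - 5 == -7)) || (1/4)*b + (b + 6) >= -8 must hold; in canonical form it is (!(3*pos == -2)) || (5/4)*b >= -14.
Then branch requires (!(3*pos == -2)) || (5/4)*b >= -14; else branch requires ((!(2*b + 3*w >= 2*pos - 7)) ==> ((!(3*b == 3*pos - 11)) || (5/4)*b >= -14)) && (2*b + 3*w >= 2*pos - 7 ==> ((!(2*v + w <= 1)) && ((!(3*b == 3*pos - 11)) || (5/4)*b >= -14))).
Before the if: (v <= -6 ==> ((!(3*pos == -2)) || (5/4)*b >= -14)) && ((!(v <= -6)) ==> (((!(2*b + 3*w >= 2*pos - 7)) ==> ((!(3*b == 3*pos - 11)) || (5/4)*b >= -14)) && (2*b + 3*w >= 2*pos - 7 ==> ((!(2*v + w <= 1)) && ((!(3*b == 3*pos - 11)) || (5/4)*b >= -14)))))
Before pos := v - 2: (v <= -6 ==> ((!(3*v == 4)) || (5/4)*b >= -14)) && ((!(v <= -6)) ==> (((!(2*b + 3*w >= 2*v - 11)) ==> ((!(3*b == 3*v - 17)) || (5/4)*b >= -14)) && (2*b + 3*w >= 2*v - 11 ==> ((!(2*v + w <= 1)) && ((!(3*b == 3*v - 17)) || (5/4)*b >= -14)))))
Answer: WP = (v <= -6 ==> ((!(3*v == 4)) || (5/4)*b >= -14)) && ((!(v <= -6)) ==> (((!(2*b + 3*w >= 2*v - 11)) ==> ((!(3*b == 3*v - 17)) || (5/4)*b >= -14)) && (2*b + 3*w >= 2*v - 11 ==> ((!(2*v + w <= 1)) && ((!(3*b == 3*v - 17)) || (5/4)*b >= -14)))))


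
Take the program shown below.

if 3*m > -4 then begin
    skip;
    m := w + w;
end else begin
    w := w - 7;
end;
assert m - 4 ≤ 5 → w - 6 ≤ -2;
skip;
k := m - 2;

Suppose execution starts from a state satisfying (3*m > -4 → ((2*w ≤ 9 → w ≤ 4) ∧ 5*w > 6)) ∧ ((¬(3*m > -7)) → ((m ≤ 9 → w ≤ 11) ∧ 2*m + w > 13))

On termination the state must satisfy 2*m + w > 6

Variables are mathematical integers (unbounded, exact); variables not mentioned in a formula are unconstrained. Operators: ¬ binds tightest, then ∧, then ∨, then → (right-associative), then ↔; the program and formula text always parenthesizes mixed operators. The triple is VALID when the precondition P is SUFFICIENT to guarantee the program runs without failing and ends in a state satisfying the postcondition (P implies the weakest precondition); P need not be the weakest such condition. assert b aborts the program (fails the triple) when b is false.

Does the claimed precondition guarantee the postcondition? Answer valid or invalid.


Working backward. After the program, 2*m + w > 6 must hold.
Before k := m - 2: 2*m + w > 6
Before skip: 2*m + w > 6
Before assert m - 4 ≤ 5 → w - 6 ≤ -2: (m ≤ 9 → w ≤ 4) ∧ 2*m + w > 6
Then branch requires (2*w ≤ 9 → w ≤ 4) ∧ 5*w > 6; else branch requires (m ≤ 9 → w ≤ 11) ∧ 2*m + w > 13.
Before the if: (3*m > -4 → ((2*w ≤ 9 → w ≤ 4) ∧ 5*w > 6)) ∧ ((¬(3*m > -4)) → ((m ≤ 9 → w ≤ 11) ∧ 2*m + w > 13))
The weakest precondition is (3*m > -4 → ((2*w ≤ 9 → w ≤ 4) ∧ 5*w > 6)) ∧ ((¬(3*m > -4)) → ((m ≤ 9 → w ≤ 11) ∧ 2*m + w > 13)).
Check whether (3*m > -4 → ((2*w ≤ 9 → w ≤ 4) ∧ 5*w > 6)) ∧ ((¬(3*m > -7)) → ((m ≤ 9 → w ≤ 11) ∧ 2*m + w > 13)) implies it.
Countermodel: at the initial state m = -2, w = 18, the precondition holds but the weakest precondition fails.
Answer: invalid


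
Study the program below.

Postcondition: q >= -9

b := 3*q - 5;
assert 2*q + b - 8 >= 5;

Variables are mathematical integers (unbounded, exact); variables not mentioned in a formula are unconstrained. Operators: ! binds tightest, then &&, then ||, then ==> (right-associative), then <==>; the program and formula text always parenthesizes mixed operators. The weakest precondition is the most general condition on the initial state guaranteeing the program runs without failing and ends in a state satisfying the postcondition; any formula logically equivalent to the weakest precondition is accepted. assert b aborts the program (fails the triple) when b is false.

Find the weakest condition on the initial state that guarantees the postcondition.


Working backward. After the program, q >= -9 must hold.
Before assert 2*q + b - 8 >= 5: b + 2*q >= 13 && q >= -9
Before b := 3*q - 5: 5*q >= 18 && q >= -9
Answer: WP = 5*q >= 18 && q >= -9


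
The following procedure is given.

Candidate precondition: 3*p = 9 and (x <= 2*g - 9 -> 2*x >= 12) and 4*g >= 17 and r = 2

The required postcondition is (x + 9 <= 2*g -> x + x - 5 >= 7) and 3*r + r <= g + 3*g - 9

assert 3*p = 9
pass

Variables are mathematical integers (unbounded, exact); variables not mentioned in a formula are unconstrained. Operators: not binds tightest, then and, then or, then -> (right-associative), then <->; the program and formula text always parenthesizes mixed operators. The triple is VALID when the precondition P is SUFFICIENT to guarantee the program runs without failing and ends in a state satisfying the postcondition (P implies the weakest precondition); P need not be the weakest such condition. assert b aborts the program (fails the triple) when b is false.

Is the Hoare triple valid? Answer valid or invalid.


Working backward. After the program, the postcondition (x + 9 <= 2*g -> x + x - 5 >= 7) and 3*r + r <= g + 3*g - 9 must hold; in canonical form it is (x <= 2*g - 9 -> 2*x >= 12) and 4*r <= 4*g - 9.
Before skip: (x <= 2*g - 9 -> 2*x >= 12) and 4*r <= 4*g - 9
Before assert 3*p = 9: 3*p = 9 and (x <= 2*g - 9 -> 2*x >= 12) and 4*r <= 4*g - 9
The weakest precondition is 3*p = 9 and (x <= 2*g - 9 -> 2*x >= 12) and 4*r <= 4*g - 9.
Check whether 3*p = 9 and (x <= 2*g - 9 -> 2*x >= 12) and 4*g >= 17 and r = 2 implies it.
Every state satisfying the precondition satisfies the weakest precondition: the implication holds.
Answer: valid


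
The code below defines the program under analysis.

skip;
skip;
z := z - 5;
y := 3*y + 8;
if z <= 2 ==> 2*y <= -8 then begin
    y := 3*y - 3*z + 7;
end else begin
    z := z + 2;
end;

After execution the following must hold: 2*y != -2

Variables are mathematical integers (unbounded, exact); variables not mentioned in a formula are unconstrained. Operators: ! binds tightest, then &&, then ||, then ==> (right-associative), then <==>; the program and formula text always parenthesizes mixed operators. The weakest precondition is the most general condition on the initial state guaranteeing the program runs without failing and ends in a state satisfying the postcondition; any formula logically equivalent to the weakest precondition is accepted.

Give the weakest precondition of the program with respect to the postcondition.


Working backward. After the program, 2*y != -2 must hold.
Then branch requires 6*y != 6*z - 16; else branch requires 2*y != -2.
Before the if: ((z <= 2 ==> 2*y <= -8) ==> 6*y != 6*z - 16) && ((!(z <= 2 ==> 2*y <= -8)) ==> 2*y != -2)
Before y := 3*y + 8: ((z <= 2 ==> 6*y <= -24) ==> 18*y != 6*z - 64) && ((!(z <= 2 ==> 6*y <= -24)) ==> 6*y != -18)
Before z := z - 5: ((z <= 7 ==> 6*y <= -24) ==> 18*y != 6*z - 94) && ((!(z <= 7 ==> 6*y <= -24)) ==> 6*y != -18)
Before skip: ((z <= 7 ==> 6*y <= -24) ==> 18*y != 6*z - 94) && ((!(z <= 7 ==> 6*y <= -24)) ==> 6*y != -18)
Before skip: ((z <= 7 ==> 6*y <= -24) ==> 18*y != 6*z - 94) && ((!(z <= 7 ==> 6*y <= -24)) ==> 6*y != -18)
Answer: WP = ((z <= 7 ==> 6*y <= -24) ==> 18*y != 6*z - 94) && ((!(z <= 7 ==> 6*y <= -24)) ==> 6*y != -18)


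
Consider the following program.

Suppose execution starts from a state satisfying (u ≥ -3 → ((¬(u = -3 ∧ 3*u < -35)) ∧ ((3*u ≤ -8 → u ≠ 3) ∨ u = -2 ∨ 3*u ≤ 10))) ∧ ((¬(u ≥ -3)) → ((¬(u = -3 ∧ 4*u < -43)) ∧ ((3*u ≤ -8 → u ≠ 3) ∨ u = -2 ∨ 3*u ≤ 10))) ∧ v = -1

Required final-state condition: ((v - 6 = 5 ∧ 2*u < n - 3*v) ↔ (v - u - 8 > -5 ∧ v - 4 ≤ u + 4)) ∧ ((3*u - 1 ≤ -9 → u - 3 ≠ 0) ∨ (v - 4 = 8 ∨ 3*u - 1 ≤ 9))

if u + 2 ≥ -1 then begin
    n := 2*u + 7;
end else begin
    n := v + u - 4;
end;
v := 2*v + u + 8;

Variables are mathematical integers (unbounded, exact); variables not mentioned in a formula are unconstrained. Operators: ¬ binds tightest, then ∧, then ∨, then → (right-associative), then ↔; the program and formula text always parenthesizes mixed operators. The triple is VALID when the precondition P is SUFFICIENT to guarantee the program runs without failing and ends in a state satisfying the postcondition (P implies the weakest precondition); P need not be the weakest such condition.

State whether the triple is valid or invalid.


Working backward. After the program, the postcondition ((v - 6 = 5 ∧ 2*u < n - 3*v) ↔ (v - u - 8 > -5 ∧ v - 4 ≤ u + 4)) ∧ ((3*u - 1 ≤ -9 → u - 3 ≠ 0) ∨ (v - 4 = 8 ∨ 3*u - 1 ≤ 9)) must hold; in canonical form it is ((v = 11 ∧ 2*u + 3*v < n) ↔ (v > u + 3 ∧ v ≤ u + 8)) ∧ ((3*u ≤ -8 → u ≠ 3) ∨ v = 12 ∨ 3*u ≤ 10).
Before v := 2*v + u + 8: ((u + 2*v = 3 ∧ 5*u + 6*v < n - 24) ↔ (2*v > -5 ∧ 2*v ≤ 0)) ∧ ((3*u ≤ -8 → u ≠ 3) ∨ u + 2*v = 4 ∨ 3*u ≤ 10)
Then branch requires ((u + 2*v = 3 ∧ 3*u + 6*v < -17) ↔ (2*v > -5 ∧ 2*v ≤ 0)) ∧ ((3*u ≤ -8 → u ≠ 3) ∨ u + 2*v = 4 ∨ 3*u ≤ 10); else branch requires ((u + 2*v = 3 ∧ 4*u + 5*v < -28) ↔ (2*v > -5 ∧ 2*v ≤ 0)) ∧ ((3*u ≤ -8 → u ≠ 3) ∨ u + 2*v = 4 ∨ 3*u ≤ 10).
Before the if: (u ≥ -3 → (((u + 2*v = 3 ∧ 3*u + 6*v < -17) ↔ (2*v > -5 ∧ 2*v ≤ 0)) ∧ ((3*u ≤ -8 → u ≠ 3) ∨ u + 2*v = 4 ∨ 3*u ≤ 10))) ∧ ((¬(u ≥ -3)) → (((u + 2*v = 3 ∧ 4*u + 5*v < -28) ↔ (2*v > -5 ∧ 2*v ≤ 0)) ∧ ((3*u ≤ -8 → u ≠ 3) ∨ u + 2*v = 4 ∨ 3*u ≤ 10)))
The weakest precondition is (u ≥ -3 → (((u + 2*v = 3 ∧ 3*u + 6*v < -17) ↔ (2*v > -5 ∧ 2*v ≤ 0)) ∧ ((3*u ≤ -8 → u ≠ 3) ∨ u + 2*v = 4 ∨ 3*u ≤ 10))) ∧ ((¬(u ≥ -3)) → (((u + 2*v = 3 ∧ 4*u + 5*v < -28) ↔ (2*v > -5 ∧ 2*v ≤ 0)) ∧ ((3*u ≤ -8 → u ≠ 3) ∨ u + 2*v = 4 ∨ 3*u ≤ 10))).
Check whether (u ≥ -3 → ((¬(u = -3 ∧ 3*u < -35)) ∧ ((3*u ≤ -8 → u ≠ 3) ∨ u = -2 ∨ 3*u ≤ 10))) ∧ ((¬(u ≥ -3)) → ((¬(u = -3 ∧ 4*u < -43)) ∧ ((3*u ≤ -8 → u ≠ 3) ∨ u = -2 ∨ 3*u ≤ 10))) ∧ v = -1 implies it.
Countermodel: at the initial state u = 0, v = -1, the precondition holds but the weakest precondition fails.
Answer: invalid


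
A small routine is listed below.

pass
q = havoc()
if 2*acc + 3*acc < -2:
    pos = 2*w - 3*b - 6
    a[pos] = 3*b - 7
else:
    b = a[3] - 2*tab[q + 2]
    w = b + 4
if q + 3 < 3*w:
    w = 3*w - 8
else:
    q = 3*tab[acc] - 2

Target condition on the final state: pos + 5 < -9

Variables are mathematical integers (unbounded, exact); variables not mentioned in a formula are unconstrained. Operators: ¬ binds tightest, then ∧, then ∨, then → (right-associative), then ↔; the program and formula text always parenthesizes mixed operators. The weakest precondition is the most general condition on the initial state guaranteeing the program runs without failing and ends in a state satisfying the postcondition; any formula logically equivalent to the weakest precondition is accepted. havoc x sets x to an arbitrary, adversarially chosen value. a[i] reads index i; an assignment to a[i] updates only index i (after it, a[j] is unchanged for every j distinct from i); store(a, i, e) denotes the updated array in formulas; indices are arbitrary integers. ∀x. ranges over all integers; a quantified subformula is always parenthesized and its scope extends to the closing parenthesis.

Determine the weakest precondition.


Working backward. After the program, the postcondition pos + 5 < -9 must hold; in canonical form it is pos < -14.
Then branch requires pos < -14; else branch requires pos < -14.
Before the if: (q < 3*w - 3 → pos < -14) ∧ ((¬(q < 3*w - 3)) → pos < -14)
Then branch requires (q < 3*w - 3 → 2*w < 3*b - 8) ∧ ((¬(q < 3*w - 3)) → 2*w < 3*b - 8); else branch requires (6*tab[q + 2] + q < 3*a[3] + 9 → pos < -14) ∧ ((¬(6*tab[q + 2] + q < 3*a[3] + 9)) → pos < -14).
Before the if: (5*acc < -2 → ((q < 3*w - 3 → 2*w < 3*b - 8) ∧ ((¬(q < 3*w - 3)) → 2*w < 3*b - 8))) ∧ ((¬(5*acc < -2)) → ((6*tab[q + 2] + q < 3*a[3] + 9 → pos < -14) ∧ ((¬(6*tab[q + 2] + q < 3*a[3] + 9)) → pos < -14)))
Before havoc q: ∀q_1. ((5*acc < -2 → ((q_1 < 3*w - 3 → 2*w < 3*b - 8) ∧ ((¬(q_1 < 3*w - 3)) → 2*w < 3*b - 8))) ∧ ((¬(5*acc < -2)) → ((6*tab[q_1 + 2] + q_1 < 3*a[3] + 9 → pos < -14) ∧ ((¬(6*tab[q_1 + 2] + q_1 < 3*a[3] + 9)) → pos < -14))))
Before skip: ∀q_1. ((5*acc < -2 → ((q_1 < 3*w - 3 → 2*w < 3*b - 8) ∧ ((¬(q_1 < 3*w - 3)) → 2*w < 3*b - 8))) ∧ ((¬(5*acc < -2)) → ((6*tab[q_1 + 2] + q_1 < 3*a[3] + 9 → pos < -14) ∧ ((¬(6*tab[q_1 + 2] + q_1 < 3*a[3] + 9)) → pos < -14))))
Answer: WP = ∀q_1. ((5*acc < -2 → ((q_1 < 3*w - 3 → 2*w < 3*b - 8) ∧ ((¬(q_1 < 3*w - 3)) → 2*w < 3*b - 8))) ∧ ((¬(5*acc < -2)) → ((6*tab[q_1 + 2] + q_1 < 3*a[3] + 9 → pos < -14) ∧ ((¬(6*tab[q_1 + 2] + q_1 < 3*a[3] + 9)) → pos < -14))))


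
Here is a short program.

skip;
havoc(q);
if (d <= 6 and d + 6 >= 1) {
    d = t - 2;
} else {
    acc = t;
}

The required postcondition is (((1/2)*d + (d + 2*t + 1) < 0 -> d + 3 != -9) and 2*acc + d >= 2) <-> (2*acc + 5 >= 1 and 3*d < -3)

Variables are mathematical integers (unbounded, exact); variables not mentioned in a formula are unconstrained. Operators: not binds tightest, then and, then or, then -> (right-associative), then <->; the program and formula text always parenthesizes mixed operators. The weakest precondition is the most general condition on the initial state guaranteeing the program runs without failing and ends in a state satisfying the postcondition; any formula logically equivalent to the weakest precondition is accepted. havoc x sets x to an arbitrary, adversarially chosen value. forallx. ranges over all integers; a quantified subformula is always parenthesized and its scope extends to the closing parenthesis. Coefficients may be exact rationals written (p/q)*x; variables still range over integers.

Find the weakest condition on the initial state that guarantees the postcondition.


Working backward. After the program, the postcondition (((1/2)*d + (d + 2*t + 1) < 0 -> d + 3 != -9) and 2*acc + d >= 2) <-> (2*acc + 5 >= 1 and 3*d < -3) must hold; in canonical form it is (((3/2)*d + 2*t < -1 -> d != -12) and 2*acc + d >= 2) <-> (2*acc >= -4 and 3*d < -3).
Then branch requires (((7/2)*t < 2 -> t != -10) and 2*acc + t >= 4) <-> (2*acc >= -4 and 3*t < 3); else branch requires (((3/2)*d + 2*t < -1 -> d != -12) and d + 2*t >= 2) <-> (2*t >= -4 and 3*d < -3).
Before the if: ((d <= 6 and d >= -5) -> ((((7/2)*t < 2 -> t != -10) and 2*acc + t >= 4) <-> (2*acc >= -4 and 3*t < 3))) and ((not (d <= 6 and d >= -5)) -> ((((3/2)*d + 2*t < -1 -> d != -12) and d + 2*t >= 2) <-> (2*t >= -4 and 3*d < -3)))
Before havoc q: ((d <= 6 and d >= -5) -> ((((7/2)*t < 2 -> t != -10) and 2*acc + t >= 4) <-> (2*acc >= -4 and 3*t < 3))) and ((not (d <= 6 and d >= -5)) -> ((((3/2)*d + 2*t < -1 -> d != -12) and d + 2*t >= 2) <-> (2*t >= -4 and 3*d < -3)))
Before skip: ((d <= 6 and d >= -5) -> ((((7/2)*t < 2 -> t != -10) and 2*acc + t >= 4) <-> (2*acc >= -4 and 3*t < 3))) and ((not (d <= 6 and d >= -5)) -> ((((3/2)*d + 2*t < -1 -> d != -12) and d + 2*t >= 2) <-> (2*t >= -4 and 3*d < -3)))
Answer: WP = ((d <= 6 and d >= -5) -> ((((7/2)*t < 2 -> t != -10) and 2*acc + t >= 4) <-> (2*acc >= -4 and 3*t < 3))) and ((not (d <= 6 and d >= -5)) -> ((((3/2)*d + 2*t < -1 -> d != -12) and d + 2*t >= 2) <-> (2*t >= -4 and 3*d < -3)))


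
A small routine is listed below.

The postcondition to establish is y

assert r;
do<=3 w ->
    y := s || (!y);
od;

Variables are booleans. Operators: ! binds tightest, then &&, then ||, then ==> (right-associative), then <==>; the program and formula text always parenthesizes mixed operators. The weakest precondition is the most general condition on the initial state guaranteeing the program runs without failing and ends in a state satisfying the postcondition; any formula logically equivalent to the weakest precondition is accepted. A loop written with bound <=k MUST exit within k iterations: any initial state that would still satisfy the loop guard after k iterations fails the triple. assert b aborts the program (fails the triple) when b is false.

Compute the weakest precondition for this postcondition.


Working backward. After the program, y must hold.
Before the loop (bound <=3), unroll the exhaustion recursion (WP_0 = exit-now case; WP_j = one more guarded iteration, up to j = 3):
  WP_0: (!w) && y
  WP_1: (w ==> ((!w) && (s || (!y)))) && ((!w) ==> y)
  WP_2: (w ==> ((w ==> ((!w) && (s || (!(s || (!y)))))) && ((!w) ==> (s || (!y))))) && ((!w) ==> y)
  WP_3: (w ==> ((w ==> ((w ==> ((!w) && (s || (!(s || (!(s || (!y)))))))) && ((!w) ==> (s || (!(s || (!y))))))) && ((!w) ==> (s || (!y))))) && ((!w) ==> y)
So before the loop: (w ==> ((w ==> ((w ==> ((!w) && (s || (!(s || (!(s || (!y)))))))) && ((!w) ==> (s || (!(s || (!y))))))) && ((!w) ==> (s || (!y))))) && ((!w) ==> y)
Before assert r: r && (w ==> ((w ==> ((w ==> ((!w) && (s || (!(s || (!(s || (!y)))))))) && ((!w) ==> (s || (!(s || (!y))))))) && ((!w) ==> (s || (!y))))) && ((!w) ==> y)
Answer: WP = r && (w ==> ((w ==> ((w ==> ((!w) && (s || (!(s || (!(s || (!y)))))))) && ((!w) ==> (s || (!(s || (!y))))))) && ((!w) ==> (s || (!y))))) && ((!w) ==> y)


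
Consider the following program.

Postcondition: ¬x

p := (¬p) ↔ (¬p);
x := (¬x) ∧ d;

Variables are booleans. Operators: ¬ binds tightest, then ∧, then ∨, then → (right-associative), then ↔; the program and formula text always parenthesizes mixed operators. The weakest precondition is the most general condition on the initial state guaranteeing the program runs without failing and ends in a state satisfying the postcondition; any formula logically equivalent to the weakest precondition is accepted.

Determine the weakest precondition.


Working backward. After the program, ¬x must hold.
Before x := (¬x) ∧ d: ¬((¬x) ∧ d)
Before p := (¬p) ↔ (¬p): ¬((¬x) ∧ d)
Answer: WP = ¬((¬x) ∧ d)


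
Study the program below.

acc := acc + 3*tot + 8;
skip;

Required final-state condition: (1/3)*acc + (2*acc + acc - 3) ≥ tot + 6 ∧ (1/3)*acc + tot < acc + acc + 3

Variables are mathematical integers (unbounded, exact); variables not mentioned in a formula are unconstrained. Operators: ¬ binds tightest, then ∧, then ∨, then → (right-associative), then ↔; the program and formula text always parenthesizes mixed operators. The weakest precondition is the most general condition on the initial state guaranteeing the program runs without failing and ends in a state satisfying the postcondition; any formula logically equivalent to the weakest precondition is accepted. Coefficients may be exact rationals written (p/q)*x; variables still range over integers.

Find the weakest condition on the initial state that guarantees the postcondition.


Working backward. After the program, the postcondition (1/3)*acc + (2*acc + acc - 3) ≥ tot + 6 ∧ (1/3)*acc + tot < acc + acc + 3 must hold; in canonical form it is (10/3)*acc ≥ tot + 9 ∧ tot < (5/3)*acc + 3.
Before skip: (10/3)*acc ≥ tot + 9 ∧ tot < (5/3)*acc + 3
Before acc := acc + 3*tot + 8: (10/3)*acc + 9*tot ≥ -53/3 ∧ (5/3)*acc + 4*tot > -49/3
Answer: WP = (10/3)*acc + 9*tot ≥ -53/3 ∧ (5/3)*acc + 4*tot > -49/3


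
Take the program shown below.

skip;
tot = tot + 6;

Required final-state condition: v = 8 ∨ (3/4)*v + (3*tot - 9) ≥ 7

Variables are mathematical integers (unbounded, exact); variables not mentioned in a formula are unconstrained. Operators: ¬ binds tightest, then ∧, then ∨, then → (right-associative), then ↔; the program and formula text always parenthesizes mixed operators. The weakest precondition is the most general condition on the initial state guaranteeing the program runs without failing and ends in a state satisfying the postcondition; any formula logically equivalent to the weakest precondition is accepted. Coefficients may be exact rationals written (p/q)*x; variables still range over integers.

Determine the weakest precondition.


Working backward. After the program, the postcondition v = 8 ∨ (3/4)*v + (3*tot - 9) ≥ 7 must hold; in canonical form it is v = 8 ∨ 3*tot + (3/4)*v ≥ 16.
Before tot := tot + 6: v = 8 ∨ 3*tot + (3/4)*v ≥ -2
Before skip: v = 8 ∨ 3*tot + (3/4)*v ≥ -2
Answer: WP = v = 8 ∨ 3*tot + (3/4)*v ≥ -2


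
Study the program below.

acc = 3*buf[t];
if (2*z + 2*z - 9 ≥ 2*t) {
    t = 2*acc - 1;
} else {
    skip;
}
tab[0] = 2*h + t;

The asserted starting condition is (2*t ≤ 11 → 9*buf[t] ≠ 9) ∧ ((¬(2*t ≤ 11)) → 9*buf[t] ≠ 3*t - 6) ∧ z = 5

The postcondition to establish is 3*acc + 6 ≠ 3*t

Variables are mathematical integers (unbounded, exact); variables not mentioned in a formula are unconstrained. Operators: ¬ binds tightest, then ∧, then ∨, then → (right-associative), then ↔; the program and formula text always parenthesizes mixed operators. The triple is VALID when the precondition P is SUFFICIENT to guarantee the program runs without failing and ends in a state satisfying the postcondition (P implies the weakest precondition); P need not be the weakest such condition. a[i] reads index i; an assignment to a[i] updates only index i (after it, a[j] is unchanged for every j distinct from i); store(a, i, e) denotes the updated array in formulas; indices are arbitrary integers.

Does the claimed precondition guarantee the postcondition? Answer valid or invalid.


Working backward. After the program, the postcondition 3*acc + 6 ≠ 3*t must hold; in canonical form it is 3*acc ≠ 3*t - 6.
Before tab[0] := 2*h + t: 3*acc ≠ 3*t - 6
Then branch requires 3*acc ≠ 9; else branch requires 3*acc ≠ 3*t - 6.
Before the if: (4*z ≥ 2*t + 9 → 3*acc ≠ 9) ∧ ((¬(4*z ≥ 2*t + 9)) → 3*acc ≠ 3*t - 6)
Before acc := 3*buf[t]: (4*z ≥ 2*t + 9 → 9*buf[t] ≠ 9) ∧ ((¬(4*z ≥ 2*t + 9)) → 9*buf[t] ≠ 3*t - 6)
The weakest precondition is (4*z ≥ 2*t + 9 → 9*buf[t] ≠ 9) ∧ ((¬(4*z ≥ 2*t + 9)) → 9*buf[t] ≠ 3*t - 6).
Check whether (2*t ≤ 11 → 9*buf[t] ≠ 9) ∧ ((¬(2*t ≤ 11)) → 9*buf[t] ≠ 3*t - 6) ∧ z = 5 implies it.
Every state satisfying the precondition satisfies the weakest precondition: the implication holds.
Answer: valid
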